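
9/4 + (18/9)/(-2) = 5/4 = 1.25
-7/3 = -2.33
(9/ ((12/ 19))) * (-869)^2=43044177/ 4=10761044.25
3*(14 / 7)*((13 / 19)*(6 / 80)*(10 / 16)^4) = 14625 / 311296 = 0.05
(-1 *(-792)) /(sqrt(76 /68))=792 *sqrt(323) /19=749.16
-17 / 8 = -2.12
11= 11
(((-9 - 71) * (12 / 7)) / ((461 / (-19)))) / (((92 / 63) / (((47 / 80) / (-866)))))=-24111 / 9182198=-0.00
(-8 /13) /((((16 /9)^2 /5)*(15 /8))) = -27 /52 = -0.52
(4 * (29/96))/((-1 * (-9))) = 29/216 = 0.13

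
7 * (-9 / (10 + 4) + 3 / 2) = 6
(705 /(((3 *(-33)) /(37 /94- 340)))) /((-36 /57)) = -3829.15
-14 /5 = -2.80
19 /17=1.12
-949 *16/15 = -15184/15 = -1012.27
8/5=1.60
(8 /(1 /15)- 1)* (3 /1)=357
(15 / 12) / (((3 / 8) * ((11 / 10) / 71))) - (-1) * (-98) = 3866 / 33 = 117.15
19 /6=3.17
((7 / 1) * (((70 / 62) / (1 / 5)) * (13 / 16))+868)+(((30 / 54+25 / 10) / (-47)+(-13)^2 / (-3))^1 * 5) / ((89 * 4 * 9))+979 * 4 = 809361864317 / 168056208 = 4816.02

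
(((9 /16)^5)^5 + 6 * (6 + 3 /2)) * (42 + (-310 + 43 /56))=-853667616202038770511491347027109085 /70988433612780846483815379501056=-12025.45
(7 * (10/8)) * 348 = 3045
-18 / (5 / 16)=-57.60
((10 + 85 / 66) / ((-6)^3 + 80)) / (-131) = 745 / 1175856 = 0.00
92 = 92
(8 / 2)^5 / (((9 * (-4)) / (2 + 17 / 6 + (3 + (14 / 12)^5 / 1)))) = -621752 / 2187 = -284.29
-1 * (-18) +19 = 37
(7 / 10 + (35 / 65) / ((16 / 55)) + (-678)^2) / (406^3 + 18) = 478074013 / 69600371360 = 0.01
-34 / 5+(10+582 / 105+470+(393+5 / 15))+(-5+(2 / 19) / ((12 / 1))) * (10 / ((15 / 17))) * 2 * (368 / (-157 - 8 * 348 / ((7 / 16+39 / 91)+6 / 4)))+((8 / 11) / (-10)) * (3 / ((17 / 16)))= 21012120261232 / 23266944855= 903.09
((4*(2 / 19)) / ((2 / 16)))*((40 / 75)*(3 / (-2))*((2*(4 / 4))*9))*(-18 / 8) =10368 / 95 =109.14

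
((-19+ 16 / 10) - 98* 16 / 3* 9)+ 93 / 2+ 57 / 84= -654391 / 140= -4674.22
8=8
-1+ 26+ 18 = 43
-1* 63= -63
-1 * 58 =-58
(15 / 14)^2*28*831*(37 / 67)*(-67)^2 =463511025 / 7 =66215860.71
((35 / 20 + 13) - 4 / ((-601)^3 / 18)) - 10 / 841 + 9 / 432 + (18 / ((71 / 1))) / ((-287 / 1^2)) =2635300580923147021 / 178566873475183536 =14.76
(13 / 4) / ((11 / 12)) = 39 / 11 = 3.55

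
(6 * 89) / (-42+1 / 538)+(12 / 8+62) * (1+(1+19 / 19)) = 8034111 / 45190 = 177.79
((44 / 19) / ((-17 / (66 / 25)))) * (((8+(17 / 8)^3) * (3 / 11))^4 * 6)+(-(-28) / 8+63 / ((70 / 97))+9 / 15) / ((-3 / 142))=-569190000734230627 / 104045582745600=-5470.58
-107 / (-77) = 1.39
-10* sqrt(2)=-14.14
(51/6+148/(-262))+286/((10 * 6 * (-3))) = 37411/5895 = 6.35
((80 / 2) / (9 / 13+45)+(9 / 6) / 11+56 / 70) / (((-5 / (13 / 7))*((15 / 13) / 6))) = -3.50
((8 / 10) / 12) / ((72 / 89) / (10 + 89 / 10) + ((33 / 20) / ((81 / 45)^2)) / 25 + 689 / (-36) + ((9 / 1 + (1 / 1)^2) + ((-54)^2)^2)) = 5607 / 715148761567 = 0.00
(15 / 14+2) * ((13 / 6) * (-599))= -334841 / 84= -3986.20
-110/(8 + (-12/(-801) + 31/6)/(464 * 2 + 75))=-13.74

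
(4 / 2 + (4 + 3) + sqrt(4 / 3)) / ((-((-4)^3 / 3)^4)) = -0.00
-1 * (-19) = 19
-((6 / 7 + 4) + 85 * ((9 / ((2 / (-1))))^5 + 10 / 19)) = 667337873 / 4256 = 156799.31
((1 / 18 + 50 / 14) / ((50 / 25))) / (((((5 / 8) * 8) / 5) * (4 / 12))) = 457 / 84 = 5.44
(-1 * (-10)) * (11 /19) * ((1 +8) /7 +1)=1760 /133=13.23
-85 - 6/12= -171/2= -85.50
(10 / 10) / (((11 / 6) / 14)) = 84 / 11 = 7.64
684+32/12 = 2060/3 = 686.67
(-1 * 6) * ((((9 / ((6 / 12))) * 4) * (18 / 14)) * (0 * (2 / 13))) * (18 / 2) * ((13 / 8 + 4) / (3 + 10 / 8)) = 0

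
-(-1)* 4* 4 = 16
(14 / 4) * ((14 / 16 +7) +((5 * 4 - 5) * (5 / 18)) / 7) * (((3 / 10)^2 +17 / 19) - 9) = -21670867 / 91200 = -237.62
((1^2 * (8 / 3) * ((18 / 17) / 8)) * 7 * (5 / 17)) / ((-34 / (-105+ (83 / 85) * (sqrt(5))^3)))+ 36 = 187893 / 4913 - 8715 * sqrt(5) / 83521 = 38.01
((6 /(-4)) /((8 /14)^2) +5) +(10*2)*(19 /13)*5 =60969 /416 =146.56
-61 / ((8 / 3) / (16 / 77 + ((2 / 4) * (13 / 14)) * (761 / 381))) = -8125627 / 312928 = -25.97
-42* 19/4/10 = -399/20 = -19.95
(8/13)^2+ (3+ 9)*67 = 135940/169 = 804.38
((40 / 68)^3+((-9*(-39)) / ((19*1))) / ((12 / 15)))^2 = 75660683839225 / 139418598544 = 542.69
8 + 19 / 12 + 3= 151 / 12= 12.58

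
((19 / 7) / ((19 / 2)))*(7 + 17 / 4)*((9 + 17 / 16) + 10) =14445 / 224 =64.49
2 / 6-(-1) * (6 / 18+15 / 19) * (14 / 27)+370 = 570839 / 1539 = 370.92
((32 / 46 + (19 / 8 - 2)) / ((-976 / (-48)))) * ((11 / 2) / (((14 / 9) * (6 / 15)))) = 292545 / 628544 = 0.47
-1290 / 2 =-645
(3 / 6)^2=1 / 4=0.25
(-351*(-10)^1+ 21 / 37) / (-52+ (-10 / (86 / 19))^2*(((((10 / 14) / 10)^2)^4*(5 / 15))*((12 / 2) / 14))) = -827021961240030976 / 12250196344714889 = -67.51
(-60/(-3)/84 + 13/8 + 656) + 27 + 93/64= 922409/1344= 686.32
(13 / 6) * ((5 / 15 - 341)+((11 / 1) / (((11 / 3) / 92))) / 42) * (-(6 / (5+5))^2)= 45604 / 175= 260.59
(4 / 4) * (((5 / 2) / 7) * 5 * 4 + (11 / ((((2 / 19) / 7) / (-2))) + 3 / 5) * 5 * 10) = -511790 / 7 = -73112.86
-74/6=-37/3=-12.33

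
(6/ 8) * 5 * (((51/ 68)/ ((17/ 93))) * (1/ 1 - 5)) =-4185/ 68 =-61.54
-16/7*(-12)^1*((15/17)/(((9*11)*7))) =320/9163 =0.03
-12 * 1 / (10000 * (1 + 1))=-3 / 5000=-0.00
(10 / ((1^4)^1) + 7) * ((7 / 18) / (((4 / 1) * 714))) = 1 / 432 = 0.00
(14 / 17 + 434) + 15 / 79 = 584223 / 1343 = 435.01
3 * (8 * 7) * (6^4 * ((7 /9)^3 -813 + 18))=-518973952 /3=-172991317.33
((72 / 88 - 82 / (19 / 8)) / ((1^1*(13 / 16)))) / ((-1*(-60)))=-5636 / 8151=-0.69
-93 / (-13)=93 / 13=7.15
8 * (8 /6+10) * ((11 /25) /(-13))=-2992 /975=-3.07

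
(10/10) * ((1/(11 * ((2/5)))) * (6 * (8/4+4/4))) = 4.09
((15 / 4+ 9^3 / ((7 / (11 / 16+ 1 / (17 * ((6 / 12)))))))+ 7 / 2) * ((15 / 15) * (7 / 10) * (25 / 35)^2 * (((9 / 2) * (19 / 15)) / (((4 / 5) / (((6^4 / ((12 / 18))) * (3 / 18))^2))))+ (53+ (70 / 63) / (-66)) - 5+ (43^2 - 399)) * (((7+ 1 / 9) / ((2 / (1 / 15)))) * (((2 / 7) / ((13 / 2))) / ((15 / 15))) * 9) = 154991104344256 / 67540473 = 2294788.55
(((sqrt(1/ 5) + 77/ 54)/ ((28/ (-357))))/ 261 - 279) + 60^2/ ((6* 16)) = -4539577/ 18792 - 17* sqrt(5)/ 1740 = -241.59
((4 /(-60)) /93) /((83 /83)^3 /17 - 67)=17 /1587510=0.00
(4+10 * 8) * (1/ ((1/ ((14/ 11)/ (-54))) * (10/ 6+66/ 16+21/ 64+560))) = -12544/ 3586935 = -0.00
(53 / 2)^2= 2809 / 4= 702.25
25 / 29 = 0.86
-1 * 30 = -30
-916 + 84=-832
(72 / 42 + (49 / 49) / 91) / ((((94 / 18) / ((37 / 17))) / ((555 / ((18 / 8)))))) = 12895980 / 72709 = 177.36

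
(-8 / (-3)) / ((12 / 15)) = 3.33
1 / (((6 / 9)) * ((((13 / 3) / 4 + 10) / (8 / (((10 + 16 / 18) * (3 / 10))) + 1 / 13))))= 28962 / 84721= 0.34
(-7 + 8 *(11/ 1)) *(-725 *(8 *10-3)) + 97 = -4521728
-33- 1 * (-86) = 53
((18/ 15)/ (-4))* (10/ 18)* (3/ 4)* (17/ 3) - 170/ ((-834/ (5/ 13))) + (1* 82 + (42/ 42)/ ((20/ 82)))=18533329/ 216840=85.47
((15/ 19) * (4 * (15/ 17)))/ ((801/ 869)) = 86900/ 28747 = 3.02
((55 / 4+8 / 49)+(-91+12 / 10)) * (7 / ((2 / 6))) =-223107 / 140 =-1593.62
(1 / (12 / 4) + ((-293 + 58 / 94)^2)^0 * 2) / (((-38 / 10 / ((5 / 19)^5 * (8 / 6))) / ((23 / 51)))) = -10062500 / 21594059379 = -0.00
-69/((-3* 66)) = 23/66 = 0.35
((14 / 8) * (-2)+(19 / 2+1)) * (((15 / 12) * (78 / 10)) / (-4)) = -273 / 16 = -17.06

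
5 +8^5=32773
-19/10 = -1.90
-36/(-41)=36/41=0.88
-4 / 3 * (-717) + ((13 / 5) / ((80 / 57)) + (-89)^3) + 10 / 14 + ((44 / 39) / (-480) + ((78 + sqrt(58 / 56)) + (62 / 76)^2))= -83249505280751 / 118263600 + sqrt(203) / 14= -703930.75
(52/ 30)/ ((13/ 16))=32/ 15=2.13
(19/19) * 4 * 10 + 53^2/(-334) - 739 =-236275/334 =-707.41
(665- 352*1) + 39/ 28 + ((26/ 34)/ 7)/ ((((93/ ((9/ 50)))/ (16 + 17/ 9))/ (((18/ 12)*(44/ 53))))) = 6147006917/ 19551700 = 314.40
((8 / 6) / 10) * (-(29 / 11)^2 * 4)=-6728 / 1815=-3.71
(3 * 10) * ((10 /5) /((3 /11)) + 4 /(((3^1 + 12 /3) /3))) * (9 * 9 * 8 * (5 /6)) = 1026000 /7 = 146571.43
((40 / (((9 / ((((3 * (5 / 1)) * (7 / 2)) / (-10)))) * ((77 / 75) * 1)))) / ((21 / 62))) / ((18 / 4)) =-31000 / 2079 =-14.91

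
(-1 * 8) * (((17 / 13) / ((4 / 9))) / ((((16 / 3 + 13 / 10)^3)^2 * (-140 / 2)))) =22307400000 / 5651449494490891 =0.00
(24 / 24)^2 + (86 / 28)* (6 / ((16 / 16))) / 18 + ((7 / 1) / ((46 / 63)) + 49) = 29275 / 483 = 60.61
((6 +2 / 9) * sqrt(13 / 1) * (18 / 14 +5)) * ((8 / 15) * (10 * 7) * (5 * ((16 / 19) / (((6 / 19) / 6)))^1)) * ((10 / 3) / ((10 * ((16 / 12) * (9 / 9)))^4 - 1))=31539200 * sqrt(13) / 2559919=44.42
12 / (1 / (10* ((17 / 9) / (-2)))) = -340 / 3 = -113.33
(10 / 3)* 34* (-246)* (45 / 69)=-418200 / 23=-18182.61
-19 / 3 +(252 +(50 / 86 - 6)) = 30992 / 129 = 240.25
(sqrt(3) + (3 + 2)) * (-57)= -383.73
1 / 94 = 0.01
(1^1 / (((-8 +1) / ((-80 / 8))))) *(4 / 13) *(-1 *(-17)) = 680 / 91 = 7.47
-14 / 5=-2.80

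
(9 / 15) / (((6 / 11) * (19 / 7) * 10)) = 77 / 1900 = 0.04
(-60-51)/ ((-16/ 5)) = 555/ 16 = 34.69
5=5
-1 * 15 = -15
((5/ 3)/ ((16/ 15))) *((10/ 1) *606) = 37875/ 4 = 9468.75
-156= -156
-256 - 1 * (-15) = -241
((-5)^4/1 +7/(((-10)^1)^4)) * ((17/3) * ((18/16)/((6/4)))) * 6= 318750357/20000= 15937.52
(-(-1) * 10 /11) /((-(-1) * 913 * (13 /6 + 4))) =60 /371591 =0.00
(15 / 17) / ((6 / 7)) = 35 / 34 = 1.03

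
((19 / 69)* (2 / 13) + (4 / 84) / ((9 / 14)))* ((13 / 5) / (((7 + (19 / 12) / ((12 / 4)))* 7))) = 752 / 130893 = 0.01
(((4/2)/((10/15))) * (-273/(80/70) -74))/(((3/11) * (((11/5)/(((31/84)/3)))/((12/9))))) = -387965/1512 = -256.59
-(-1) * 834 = 834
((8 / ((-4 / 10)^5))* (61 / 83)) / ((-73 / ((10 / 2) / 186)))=0.21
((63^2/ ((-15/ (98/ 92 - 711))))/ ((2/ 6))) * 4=259231266/ 115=2254184.92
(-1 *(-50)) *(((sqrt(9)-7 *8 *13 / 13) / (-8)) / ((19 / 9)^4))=8693325 / 521284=16.68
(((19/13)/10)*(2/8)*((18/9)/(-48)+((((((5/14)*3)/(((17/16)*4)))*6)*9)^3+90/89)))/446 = 13277717051807/64215073292160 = 0.21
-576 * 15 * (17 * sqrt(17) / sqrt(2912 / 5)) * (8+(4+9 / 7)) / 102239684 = -426870 * sqrt(15470) / 16281669677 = -0.00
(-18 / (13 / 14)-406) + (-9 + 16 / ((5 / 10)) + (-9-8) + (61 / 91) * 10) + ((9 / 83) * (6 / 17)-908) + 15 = -167645873 / 128401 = -1305.64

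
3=3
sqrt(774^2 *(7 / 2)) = 387 *sqrt(14) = 1448.02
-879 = -879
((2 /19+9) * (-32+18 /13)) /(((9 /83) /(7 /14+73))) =-140014609 /741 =-188953.59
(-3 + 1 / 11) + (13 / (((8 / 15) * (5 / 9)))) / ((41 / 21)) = 70585 / 3608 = 19.56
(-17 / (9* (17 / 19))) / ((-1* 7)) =19 / 63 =0.30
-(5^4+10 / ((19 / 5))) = -11925 / 19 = -627.63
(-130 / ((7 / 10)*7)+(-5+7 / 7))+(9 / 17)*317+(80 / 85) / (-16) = 114316 / 833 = 137.23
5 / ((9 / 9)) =5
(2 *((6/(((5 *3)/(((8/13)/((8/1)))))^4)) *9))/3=4/160655625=0.00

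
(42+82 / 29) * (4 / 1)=5200 / 29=179.31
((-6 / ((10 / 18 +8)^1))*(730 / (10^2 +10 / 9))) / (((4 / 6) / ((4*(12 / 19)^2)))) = -30652992 / 2529527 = -12.12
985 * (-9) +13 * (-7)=-8956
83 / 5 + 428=2223 / 5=444.60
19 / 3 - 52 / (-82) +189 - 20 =175.97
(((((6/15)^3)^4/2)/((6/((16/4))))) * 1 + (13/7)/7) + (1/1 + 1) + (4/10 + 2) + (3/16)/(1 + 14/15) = 79303364611031/16652343750000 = 4.76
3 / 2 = 1.50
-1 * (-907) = 907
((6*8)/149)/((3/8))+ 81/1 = 12197/149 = 81.86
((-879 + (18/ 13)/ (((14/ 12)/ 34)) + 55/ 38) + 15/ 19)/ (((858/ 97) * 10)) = -280554167/ 29669640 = -9.46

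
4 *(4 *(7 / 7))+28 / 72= 295 / 18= 16.39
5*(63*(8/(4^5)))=315/128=2.46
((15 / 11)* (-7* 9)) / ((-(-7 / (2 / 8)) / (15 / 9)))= -225 / 44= -5.11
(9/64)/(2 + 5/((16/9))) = 9/308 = 0.03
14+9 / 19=275 / 19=14.47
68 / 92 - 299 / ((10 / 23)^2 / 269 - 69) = 1145521350 / 225829387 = 5.07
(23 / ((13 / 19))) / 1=437 / 13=33.62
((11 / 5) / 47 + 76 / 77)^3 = 6546549239243 / 5924828207375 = 1.10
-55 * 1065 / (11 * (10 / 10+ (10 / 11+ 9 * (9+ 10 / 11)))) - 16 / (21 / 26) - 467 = -545.27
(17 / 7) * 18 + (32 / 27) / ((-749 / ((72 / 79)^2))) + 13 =56.71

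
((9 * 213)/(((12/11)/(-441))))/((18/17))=-5855157/8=-731894.62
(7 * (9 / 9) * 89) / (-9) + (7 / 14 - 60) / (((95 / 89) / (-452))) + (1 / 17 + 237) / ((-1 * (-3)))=366358003 / 14535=25205.23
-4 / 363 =-0.01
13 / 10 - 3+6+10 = 143 / 10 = 14.30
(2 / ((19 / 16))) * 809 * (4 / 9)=103552 / 171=605.57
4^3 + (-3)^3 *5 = -71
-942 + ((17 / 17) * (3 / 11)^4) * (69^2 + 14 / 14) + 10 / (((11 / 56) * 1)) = -12660740 / 14641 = -864.75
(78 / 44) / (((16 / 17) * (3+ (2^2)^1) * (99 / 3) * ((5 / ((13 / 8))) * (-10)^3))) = -2873 / 1084160000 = -0.00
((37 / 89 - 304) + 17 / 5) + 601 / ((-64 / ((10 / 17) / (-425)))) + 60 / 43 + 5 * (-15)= -66143566821 / 176960480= -373.78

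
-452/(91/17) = -7684/91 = -84.44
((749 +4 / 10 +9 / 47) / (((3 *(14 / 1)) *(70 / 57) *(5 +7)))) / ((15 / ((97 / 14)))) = 54108637 / 96726000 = 0.56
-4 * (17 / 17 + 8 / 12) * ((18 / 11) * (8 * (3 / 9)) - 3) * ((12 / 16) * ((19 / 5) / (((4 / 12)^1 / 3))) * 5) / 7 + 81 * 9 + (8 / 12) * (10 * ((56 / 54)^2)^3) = 51077330680996 / 89494132959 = 570.73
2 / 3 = 0.67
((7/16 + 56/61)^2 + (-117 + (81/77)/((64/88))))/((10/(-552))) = 52320120021/8335040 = 6277.13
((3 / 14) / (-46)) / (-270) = 1 / 57960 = 0.00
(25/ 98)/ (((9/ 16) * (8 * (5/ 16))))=80/ 441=0.18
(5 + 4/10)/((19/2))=54/95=0.57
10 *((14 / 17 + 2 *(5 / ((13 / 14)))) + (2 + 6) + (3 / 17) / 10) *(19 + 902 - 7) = 39611846 / 221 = 179239.12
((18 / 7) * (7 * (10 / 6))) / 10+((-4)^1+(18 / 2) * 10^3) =8999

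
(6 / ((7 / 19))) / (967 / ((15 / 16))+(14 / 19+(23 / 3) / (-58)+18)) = 209380 / 13500417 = 0.02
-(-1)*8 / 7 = 8 / 7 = 1.14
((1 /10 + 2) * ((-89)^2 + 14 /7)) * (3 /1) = 499149 /10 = 49914.90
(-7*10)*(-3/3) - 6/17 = 1184/17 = 69.65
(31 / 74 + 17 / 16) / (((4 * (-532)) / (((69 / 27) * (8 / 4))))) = -20171 / 5668992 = -0.00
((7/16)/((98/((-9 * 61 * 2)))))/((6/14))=-183/16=-11.44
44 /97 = 0.45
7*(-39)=-273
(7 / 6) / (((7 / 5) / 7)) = 5.83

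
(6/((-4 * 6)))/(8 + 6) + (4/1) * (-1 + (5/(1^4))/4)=55/56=0.98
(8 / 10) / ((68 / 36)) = 36 / 85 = 0.42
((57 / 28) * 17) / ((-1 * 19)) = -51 / 28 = -1.82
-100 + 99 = -1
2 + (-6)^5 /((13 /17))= -132166 /13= -10166.62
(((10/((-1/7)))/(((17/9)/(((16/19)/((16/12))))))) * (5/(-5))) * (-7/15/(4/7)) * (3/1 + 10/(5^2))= -6174/95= -64.99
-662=-662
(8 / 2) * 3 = 12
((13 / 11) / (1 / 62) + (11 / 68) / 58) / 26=3178985 / 1127984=2.82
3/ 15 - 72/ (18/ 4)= -79/ 5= -15.80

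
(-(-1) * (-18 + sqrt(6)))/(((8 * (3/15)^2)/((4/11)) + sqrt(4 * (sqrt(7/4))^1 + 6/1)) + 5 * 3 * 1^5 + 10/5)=-(18 - sqrt(6))/(sqrt(2 * sqrt(7) + 6) + 447/25)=-0.73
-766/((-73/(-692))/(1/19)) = -382.17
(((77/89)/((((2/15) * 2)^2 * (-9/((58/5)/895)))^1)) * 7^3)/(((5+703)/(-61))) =46721059/90233184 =0.52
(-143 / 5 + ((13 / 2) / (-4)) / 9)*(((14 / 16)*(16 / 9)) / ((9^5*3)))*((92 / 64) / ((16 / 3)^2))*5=-1668121 / 26121388032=-0.00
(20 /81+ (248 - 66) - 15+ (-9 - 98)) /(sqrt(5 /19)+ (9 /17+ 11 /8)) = 3265969280 /95746779 - 90260480 * sqrt(95) /95746779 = 24.92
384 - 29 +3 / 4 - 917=-2245 / 4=-561.25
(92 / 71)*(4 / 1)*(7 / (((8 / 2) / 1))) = 644 / 71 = 9.07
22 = 22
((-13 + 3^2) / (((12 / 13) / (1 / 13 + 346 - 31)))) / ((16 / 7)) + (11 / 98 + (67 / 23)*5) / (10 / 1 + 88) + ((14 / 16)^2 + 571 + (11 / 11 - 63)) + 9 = -831450971 / 10602816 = -78.42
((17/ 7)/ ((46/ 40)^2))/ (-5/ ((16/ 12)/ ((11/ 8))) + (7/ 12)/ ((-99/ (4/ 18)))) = -0.36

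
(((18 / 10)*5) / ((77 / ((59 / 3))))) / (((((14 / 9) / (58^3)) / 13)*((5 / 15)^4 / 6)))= 981859581144 / 539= 1821631875.96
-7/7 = -1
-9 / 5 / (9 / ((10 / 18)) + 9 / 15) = -3 / 28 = -0.11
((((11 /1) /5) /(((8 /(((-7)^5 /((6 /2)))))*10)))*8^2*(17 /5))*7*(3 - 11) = 704011616 /375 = 1877364.31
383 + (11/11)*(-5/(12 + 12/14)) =6887/18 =382.61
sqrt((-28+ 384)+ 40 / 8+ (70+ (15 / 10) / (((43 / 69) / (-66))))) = sqrt(503186) / 43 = 16.50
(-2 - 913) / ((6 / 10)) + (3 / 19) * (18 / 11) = -318671 / 209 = -1524.74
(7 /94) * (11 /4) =77 /376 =0.20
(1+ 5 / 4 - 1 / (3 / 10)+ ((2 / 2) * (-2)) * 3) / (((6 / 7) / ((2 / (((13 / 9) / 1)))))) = -595 / 52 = -11.44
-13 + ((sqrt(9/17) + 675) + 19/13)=664.19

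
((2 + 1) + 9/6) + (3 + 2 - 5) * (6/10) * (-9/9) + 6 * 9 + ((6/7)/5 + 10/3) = 13021/210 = 62.00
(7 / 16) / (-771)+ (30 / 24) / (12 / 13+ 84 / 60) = 1001243 / 1862736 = 0.54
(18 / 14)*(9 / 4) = 81 / 28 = 2.89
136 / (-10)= -68 / 5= -13.60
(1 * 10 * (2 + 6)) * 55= 4400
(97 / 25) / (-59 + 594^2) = 97 / 8819425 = 0.00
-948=-948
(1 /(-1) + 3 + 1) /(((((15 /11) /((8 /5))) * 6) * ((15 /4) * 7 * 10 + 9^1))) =88 /40725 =0.00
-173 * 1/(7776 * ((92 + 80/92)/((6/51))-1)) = -3979/141002208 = -0.00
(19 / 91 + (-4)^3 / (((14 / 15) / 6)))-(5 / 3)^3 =-1021742 / 2457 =-415.85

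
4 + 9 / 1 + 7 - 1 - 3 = 16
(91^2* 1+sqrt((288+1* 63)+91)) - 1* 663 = sqrt(442)+7618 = 7639.02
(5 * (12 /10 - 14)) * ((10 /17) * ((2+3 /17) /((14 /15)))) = -177600 /2023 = -87.79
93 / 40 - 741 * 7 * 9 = -1867227 / 40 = -46680.68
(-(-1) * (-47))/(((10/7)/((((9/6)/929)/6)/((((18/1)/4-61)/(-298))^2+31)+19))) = -64021070850751/102417279850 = -625.10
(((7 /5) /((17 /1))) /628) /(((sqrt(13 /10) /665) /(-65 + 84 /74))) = -129409*sqrt(130) /302068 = -4.88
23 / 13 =1.77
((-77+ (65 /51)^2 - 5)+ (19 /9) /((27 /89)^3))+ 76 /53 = -9035003348 /2713360599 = -3.33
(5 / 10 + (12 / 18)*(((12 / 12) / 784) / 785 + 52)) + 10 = 45.17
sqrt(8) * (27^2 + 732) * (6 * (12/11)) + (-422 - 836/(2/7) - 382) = 23317.99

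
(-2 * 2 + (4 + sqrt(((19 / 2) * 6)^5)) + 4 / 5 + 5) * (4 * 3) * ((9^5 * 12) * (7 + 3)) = 493177248 + 276264289440 * sqrt(57) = 2086242822897.72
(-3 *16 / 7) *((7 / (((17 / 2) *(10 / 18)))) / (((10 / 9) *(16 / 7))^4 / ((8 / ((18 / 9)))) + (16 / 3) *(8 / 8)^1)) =-0.65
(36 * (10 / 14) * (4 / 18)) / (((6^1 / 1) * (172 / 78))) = 130 / 301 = 0.43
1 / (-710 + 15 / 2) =-2 / 1405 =-0.00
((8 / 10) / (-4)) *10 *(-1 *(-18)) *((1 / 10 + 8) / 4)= -729 / 10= -72.90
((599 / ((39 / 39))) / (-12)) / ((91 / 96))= -4792 / 91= -52.66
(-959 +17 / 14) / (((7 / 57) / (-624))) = 238465656 / 49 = 4866646.04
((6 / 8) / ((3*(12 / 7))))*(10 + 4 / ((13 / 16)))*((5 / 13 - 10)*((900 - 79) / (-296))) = 69682375 / 1200576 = 58.04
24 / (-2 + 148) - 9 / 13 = -501 / 949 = -0.53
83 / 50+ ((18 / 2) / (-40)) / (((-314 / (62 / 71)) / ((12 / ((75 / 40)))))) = 927433 / 557350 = 1.66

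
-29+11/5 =-134/5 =-26.80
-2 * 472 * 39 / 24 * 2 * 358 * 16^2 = -281176064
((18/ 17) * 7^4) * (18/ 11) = 777924/ 187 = 4160.02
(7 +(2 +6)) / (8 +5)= 15 / 13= 1.15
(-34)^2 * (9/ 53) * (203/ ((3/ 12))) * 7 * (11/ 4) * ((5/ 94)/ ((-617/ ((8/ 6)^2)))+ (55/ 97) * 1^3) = 259307699997500/ 149083859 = 1739341.21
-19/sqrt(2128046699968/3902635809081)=-37534671*sqrt(7)/3859576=-25.73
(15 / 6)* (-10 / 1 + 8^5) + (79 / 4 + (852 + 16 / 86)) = 14235913 / 172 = 82766.94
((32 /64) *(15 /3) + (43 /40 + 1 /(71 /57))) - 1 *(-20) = 69233 /2840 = 24.38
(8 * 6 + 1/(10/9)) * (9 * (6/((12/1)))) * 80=17604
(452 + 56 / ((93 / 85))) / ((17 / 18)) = 280776 / 527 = 532.78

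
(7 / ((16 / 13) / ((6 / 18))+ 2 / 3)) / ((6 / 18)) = 819 / 170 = 4.82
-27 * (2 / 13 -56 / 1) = 19602 / 13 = 1507.85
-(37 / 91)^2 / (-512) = 1369 / 4239872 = 0.00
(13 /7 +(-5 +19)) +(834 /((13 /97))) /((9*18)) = 133342 /2457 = 54.27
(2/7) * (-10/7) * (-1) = 20/49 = 0.41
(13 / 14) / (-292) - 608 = -2485517 / 4088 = -608.00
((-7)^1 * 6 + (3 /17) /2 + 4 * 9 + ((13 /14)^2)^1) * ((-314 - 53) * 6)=18524325 /1666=11119.04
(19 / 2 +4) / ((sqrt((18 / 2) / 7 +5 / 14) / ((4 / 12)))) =9 * sqrt(322) / 46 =3.51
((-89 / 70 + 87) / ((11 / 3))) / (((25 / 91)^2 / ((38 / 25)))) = 404653431 / 859375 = 470.87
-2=-2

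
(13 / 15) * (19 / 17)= 247 / 255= 0.97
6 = 6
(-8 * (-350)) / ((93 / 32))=89600 / 93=963.44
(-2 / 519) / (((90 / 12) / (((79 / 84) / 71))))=-79 / 11607435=-0.00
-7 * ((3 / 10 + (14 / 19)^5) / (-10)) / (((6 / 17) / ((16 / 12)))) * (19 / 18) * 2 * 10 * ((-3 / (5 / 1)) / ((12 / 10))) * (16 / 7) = -33.00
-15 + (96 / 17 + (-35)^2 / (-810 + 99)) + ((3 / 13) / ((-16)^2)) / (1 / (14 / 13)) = -2895708541 / 261465984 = -11.07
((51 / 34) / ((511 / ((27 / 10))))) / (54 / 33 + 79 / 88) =0.00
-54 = -54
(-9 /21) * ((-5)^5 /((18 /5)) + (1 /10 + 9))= 38653 /105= 368.12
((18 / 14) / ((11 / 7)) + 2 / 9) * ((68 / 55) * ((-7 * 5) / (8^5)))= -12257 / 8921088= -0.00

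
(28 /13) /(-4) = -7 /13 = -0.54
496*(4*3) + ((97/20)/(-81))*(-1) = 5952.06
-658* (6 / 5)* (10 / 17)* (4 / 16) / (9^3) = -658 / 4131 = -0.16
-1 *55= -55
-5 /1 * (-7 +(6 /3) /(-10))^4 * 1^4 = -1679616 /125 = -13436.93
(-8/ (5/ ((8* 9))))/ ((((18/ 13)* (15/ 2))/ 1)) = -832/ 75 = -11.09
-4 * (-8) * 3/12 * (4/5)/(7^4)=0.00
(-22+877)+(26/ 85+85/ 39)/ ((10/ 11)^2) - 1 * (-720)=523109419/ 331500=1578.01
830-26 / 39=2488 / 3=829.33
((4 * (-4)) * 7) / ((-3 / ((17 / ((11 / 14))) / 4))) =6664 / 33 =201.94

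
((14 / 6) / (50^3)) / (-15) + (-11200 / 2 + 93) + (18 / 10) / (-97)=-3004767000679 / 545625000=-5507.02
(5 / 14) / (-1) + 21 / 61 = -11 / 854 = -0.01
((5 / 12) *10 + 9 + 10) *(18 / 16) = 417 / 16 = 26.06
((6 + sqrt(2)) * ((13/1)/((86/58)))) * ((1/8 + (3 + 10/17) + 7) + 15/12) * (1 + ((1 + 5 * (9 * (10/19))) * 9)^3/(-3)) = -11532271265758659/5013929 - 3844090421919553 * sqrt(2)/10027858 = -2842173008.55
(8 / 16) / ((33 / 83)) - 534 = -35161 / 66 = -532.74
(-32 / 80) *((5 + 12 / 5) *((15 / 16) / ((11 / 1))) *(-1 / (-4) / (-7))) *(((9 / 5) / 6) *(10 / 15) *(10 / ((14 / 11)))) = 111 / 7840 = 0.01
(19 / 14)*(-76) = -722 / 7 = -103.14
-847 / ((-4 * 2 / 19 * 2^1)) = 16093 / 16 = 1005.81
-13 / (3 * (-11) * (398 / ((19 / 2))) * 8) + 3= 630679 / 210144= 3.00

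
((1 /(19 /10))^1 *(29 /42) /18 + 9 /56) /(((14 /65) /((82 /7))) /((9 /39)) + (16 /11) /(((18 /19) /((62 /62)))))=11719235 /104624184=0.11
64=64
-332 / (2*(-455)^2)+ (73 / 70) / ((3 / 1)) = 430799 / 1242150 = 0.35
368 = 368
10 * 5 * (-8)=-400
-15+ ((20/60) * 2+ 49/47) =-1874/141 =-13.29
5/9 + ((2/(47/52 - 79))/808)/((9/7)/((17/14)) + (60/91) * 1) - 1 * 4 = -11265542359/3270623814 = -3.44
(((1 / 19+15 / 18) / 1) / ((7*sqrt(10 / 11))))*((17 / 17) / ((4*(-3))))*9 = -0.10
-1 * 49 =-49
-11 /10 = -1.10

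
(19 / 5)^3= 6859 / 125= 54.87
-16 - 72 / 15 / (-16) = -157 / 10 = -15.70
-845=-845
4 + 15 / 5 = 7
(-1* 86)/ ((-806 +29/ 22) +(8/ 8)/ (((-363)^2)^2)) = 2986447930092/ 27943492445251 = 0.11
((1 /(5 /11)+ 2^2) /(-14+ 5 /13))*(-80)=6448 /177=36.43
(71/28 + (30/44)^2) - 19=-16.00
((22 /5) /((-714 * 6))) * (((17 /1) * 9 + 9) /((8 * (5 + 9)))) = -99 /66640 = -0.00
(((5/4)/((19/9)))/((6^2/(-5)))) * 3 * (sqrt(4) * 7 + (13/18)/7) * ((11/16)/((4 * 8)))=-488675/6537216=-0.07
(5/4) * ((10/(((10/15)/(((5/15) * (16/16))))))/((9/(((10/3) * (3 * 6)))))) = 125/3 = 41.67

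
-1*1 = -1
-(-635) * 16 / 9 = 10160 / 9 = 1128.89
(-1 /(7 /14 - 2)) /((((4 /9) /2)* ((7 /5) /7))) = 15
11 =11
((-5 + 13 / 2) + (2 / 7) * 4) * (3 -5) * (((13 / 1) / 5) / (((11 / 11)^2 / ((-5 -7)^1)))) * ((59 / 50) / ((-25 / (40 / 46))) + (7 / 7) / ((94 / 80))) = 631768488 / 4729375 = 133.58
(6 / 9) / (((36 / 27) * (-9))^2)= 1 / 216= 0.00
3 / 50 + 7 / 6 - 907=-905.77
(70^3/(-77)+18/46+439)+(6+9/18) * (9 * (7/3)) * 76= 1608788/253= 6358.85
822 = 822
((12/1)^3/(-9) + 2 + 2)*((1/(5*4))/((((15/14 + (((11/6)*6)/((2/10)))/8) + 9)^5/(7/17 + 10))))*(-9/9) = 4581537644544/65425942533278665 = 0.00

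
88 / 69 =1.28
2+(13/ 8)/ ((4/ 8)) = 21/ 4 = 5.25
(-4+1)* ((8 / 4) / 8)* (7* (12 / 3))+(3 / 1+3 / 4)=-69 / 4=-17.25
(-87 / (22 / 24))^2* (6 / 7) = 6539616 / 847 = 7720.92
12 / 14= 6 / 7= 0.86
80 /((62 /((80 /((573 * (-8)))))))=-400 /17763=-0.02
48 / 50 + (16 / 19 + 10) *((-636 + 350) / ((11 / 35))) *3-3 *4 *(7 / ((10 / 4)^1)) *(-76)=-12846084 / 475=-27044.39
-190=-190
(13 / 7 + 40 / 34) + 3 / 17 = 382 / 119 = 3.21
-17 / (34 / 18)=-9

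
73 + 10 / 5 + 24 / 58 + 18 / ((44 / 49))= 95.46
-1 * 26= -26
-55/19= -2.89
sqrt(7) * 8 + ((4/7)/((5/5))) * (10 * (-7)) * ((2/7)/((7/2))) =-160/49 + 8 * sqrt(7) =17.90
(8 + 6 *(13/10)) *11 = 869/5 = 173.80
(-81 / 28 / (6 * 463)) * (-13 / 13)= 27 / 25928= 0.00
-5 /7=-0.71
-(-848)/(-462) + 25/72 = -8251/5544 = -1.49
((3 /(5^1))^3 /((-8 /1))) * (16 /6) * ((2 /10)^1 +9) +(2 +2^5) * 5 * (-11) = -1169164 /625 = -1870.66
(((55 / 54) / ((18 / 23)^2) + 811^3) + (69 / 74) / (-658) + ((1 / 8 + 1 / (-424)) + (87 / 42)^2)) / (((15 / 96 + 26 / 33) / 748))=422603340195.28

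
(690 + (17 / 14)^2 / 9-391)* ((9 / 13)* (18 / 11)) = 338.91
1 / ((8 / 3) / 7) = 21 / 8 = 2.62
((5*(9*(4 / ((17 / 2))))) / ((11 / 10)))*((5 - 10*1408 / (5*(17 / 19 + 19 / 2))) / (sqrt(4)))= -37811880 / 14773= -2559.53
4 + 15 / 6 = 13 / 2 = 6.50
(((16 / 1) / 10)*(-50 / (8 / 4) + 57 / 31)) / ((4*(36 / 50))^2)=-44875 / 10044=-4.47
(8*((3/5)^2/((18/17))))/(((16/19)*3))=323/300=1.08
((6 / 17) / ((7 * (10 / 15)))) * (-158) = -1422 / 119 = -11.95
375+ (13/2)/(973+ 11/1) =375.01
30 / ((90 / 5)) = 5 / 3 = 1.67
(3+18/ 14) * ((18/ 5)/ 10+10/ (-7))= -1122/ 245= -4.58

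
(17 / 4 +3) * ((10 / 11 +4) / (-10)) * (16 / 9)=-348 / 55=-6.33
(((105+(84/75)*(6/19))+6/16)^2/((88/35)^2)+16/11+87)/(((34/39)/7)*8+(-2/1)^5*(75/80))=-2267305818383697/35416694579200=-64.02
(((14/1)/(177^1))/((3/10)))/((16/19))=665/2124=0.31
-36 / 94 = -18 / 47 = -0.38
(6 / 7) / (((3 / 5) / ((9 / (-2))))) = -45 / 7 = -6.43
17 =17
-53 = -53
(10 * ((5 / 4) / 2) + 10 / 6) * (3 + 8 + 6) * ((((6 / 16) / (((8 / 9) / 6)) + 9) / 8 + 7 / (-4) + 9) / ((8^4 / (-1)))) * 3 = -3593375 / 4194304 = -0.86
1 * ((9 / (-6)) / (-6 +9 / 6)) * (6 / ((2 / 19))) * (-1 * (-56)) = 1064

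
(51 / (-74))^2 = 2601 / 5476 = 0.47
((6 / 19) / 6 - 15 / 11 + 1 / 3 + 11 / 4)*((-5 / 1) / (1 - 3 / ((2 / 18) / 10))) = 22225 / 674652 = 0.03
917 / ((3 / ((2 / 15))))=1834 / 45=40.76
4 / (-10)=-2 / 5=-0.40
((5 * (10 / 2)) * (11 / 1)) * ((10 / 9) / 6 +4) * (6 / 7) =62150 / 63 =986.51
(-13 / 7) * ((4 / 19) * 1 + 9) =-325 / 19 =-17.11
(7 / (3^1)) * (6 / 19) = 14 / 19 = 0.74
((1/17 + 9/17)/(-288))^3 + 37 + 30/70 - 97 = -6117448127339/102690975744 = -59.57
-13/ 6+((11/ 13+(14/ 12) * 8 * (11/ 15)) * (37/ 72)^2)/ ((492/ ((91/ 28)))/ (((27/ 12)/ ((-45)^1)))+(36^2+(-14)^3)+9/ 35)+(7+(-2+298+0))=28581134890723/ 95006685888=300.83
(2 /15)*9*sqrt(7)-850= -850 + 6*sqrt(7) /5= -846.83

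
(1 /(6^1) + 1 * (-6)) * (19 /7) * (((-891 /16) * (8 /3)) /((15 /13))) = 8151 /4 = 2037.75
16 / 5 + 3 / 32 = 3.29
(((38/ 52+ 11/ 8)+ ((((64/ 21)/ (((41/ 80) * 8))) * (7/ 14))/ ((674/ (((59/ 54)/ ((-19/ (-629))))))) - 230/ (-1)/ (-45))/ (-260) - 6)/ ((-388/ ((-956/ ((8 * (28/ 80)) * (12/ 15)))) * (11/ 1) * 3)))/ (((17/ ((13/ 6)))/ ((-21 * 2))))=358388506472515/ 518399992934208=0.69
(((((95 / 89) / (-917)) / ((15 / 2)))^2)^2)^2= 4347792138496 / 12913524067168249733345132694082525465734081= 0.00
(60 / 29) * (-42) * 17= -42840 / 29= -1477.24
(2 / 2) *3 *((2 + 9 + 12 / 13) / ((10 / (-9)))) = -837 / 26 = -32.19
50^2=2500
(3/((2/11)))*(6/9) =11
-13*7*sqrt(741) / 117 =-7*sqrt(741) / 9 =-21.17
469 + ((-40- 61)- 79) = 289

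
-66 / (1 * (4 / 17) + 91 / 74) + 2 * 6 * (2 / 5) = -370908 / 9215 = -40.25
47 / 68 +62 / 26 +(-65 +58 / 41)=-2193109 / 36244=-60.51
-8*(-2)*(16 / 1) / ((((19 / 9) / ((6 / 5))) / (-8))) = -110592 / 95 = -1164.13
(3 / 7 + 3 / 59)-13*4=-21278 / 413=-51.52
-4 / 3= -1.33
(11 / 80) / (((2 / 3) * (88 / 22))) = 33 / 640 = 0.05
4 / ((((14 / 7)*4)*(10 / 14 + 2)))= 7 / 38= 0.18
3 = 3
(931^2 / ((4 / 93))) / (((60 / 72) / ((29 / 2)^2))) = 203375934279 / 40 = 5084398356.98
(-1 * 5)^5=-3125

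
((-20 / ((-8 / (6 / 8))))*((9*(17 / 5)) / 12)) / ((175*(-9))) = -17 / 5600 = -0.00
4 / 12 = 0.33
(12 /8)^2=2.25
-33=-33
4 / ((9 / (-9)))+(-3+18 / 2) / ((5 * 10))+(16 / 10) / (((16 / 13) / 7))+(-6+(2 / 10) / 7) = -263 / 350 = -0.75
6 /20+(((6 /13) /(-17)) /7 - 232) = -3584459 /15470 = -231.70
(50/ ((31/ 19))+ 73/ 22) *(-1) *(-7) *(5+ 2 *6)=2756397/ 682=4041.64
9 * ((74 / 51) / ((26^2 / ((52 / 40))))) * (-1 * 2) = -111 / 2210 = -0.05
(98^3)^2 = 885842380864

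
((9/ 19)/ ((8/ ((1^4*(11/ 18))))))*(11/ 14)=0.03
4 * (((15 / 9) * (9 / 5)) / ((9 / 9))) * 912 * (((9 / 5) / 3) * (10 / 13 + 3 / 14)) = 2938464 / 455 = 6458.16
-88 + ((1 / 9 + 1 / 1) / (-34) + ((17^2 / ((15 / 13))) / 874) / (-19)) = -1118522677 / 12703590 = -88.05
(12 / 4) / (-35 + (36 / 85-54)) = -255 / 7529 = -0.03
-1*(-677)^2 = -458329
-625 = -625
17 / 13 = 1.31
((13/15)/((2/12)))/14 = 13/35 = 0.37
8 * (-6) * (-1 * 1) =48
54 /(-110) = -27 /55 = -0.49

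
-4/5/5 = -4/25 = -0.16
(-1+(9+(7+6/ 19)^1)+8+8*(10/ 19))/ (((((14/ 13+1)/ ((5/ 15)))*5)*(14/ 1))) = 6799/ 107730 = 0.06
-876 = -876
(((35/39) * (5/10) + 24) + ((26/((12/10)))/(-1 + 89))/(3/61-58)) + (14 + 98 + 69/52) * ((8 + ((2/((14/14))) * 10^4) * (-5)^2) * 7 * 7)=6737097418145719/2426424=2776554063.98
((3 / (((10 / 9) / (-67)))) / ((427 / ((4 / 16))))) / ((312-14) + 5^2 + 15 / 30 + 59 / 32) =-7236 / 22227485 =-0.00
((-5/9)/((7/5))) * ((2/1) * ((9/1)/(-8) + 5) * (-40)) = 7750/63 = 123.02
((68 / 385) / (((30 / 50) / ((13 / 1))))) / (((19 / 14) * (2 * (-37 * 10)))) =-442 / 115995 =-0.00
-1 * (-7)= 7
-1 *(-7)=7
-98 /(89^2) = -98 /7921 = -0.01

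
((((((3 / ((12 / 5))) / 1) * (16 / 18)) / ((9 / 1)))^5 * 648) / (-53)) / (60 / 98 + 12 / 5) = -98000000 / 841864722597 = -0.00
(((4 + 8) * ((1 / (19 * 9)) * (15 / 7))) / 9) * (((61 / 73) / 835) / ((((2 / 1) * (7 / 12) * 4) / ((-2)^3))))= -976 / 34049463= -0.00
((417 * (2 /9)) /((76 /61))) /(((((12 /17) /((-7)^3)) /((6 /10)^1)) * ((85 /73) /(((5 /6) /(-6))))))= 212305681 /82080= 2586.57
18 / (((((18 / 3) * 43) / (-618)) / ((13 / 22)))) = -12051 / 473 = -25.48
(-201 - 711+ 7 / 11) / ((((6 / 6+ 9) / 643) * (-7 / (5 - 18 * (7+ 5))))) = -1766391.98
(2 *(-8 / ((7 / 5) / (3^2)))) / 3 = -240 / 7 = -34.29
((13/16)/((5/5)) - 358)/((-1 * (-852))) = -1905/4544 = -0.42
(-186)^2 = 34596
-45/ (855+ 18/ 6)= -15/ 286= -0.05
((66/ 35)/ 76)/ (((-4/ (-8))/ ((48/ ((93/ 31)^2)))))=176/ 665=0.26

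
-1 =-1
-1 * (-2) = 2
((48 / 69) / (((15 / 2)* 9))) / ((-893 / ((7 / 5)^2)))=-1568 / 69319125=-0.00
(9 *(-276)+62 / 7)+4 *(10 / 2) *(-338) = -64646 / 7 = -9235.14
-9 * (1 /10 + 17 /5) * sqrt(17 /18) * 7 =-147 * sqrt(34) /4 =-214.29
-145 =-145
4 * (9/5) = 36/5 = 7.20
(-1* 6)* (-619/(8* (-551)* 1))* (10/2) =-9285/2204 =-4.21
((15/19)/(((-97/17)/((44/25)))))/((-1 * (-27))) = -748/82935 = -0.01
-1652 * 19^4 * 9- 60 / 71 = -137570496648 / 71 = -1937612628.85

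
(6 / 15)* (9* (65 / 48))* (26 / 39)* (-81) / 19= -1053 / 76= -13.86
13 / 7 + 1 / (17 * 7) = 222 / 119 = 1.87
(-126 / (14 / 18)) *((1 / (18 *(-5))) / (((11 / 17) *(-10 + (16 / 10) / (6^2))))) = -1377 / 4928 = -0.28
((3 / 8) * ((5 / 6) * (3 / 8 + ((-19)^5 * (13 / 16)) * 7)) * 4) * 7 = -7886375105 / 64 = -123224611.02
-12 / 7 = -1.71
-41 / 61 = -0.67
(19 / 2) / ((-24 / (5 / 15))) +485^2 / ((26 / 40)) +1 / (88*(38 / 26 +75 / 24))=361884.49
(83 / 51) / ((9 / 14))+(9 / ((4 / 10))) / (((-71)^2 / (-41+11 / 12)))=43549451 / 18510552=2.35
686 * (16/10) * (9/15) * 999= 16447536/25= 657901.44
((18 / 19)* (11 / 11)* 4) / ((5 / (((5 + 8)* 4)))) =3744 / 95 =39.41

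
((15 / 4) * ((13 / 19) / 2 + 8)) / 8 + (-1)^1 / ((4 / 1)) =4451 / 1216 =3.66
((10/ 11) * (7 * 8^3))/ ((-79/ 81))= -2903040/ 869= -3340.67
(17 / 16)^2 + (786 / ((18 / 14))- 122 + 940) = 1098595 / 768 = 1430.46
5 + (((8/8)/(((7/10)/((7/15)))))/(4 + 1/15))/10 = 306/61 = 5.02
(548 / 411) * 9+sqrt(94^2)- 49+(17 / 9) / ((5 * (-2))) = 5113 / 90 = 56.81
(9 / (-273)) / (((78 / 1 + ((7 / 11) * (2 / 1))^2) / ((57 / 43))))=-20691 / 37697842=-0.00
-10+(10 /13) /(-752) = -48885 /4888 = -10.00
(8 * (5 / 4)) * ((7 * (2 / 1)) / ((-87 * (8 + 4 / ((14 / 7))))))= -14 / 87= -0.16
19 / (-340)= -19 / 340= -0.06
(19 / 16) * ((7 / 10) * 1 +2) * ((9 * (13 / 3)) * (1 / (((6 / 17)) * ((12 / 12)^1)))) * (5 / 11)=113373 / 704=161.04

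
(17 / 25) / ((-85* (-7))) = 0.00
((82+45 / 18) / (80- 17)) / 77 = 169 / 9702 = 0.02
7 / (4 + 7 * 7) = 7 / 53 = 0.13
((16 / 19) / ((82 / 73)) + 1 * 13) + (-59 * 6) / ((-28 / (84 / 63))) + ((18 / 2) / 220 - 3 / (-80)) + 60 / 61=9270008397 / 292717040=31.67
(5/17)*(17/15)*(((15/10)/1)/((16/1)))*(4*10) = 5/4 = 1.25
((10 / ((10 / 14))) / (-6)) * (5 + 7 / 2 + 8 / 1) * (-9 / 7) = 99 / 2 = 49.50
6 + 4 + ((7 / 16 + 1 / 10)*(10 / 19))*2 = 803 / 76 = 10.57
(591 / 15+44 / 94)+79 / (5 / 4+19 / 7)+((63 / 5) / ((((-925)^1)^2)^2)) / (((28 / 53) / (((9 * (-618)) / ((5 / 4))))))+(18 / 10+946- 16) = 2558944248934510316 / 2580631845703125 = 991.60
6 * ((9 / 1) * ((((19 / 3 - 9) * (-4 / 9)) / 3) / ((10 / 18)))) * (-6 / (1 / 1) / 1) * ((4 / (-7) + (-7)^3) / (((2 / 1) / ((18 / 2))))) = 2493504 / 7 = 356214.86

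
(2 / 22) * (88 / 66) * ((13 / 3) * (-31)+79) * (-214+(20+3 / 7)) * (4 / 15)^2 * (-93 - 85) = -512480512 / 31185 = -16433.56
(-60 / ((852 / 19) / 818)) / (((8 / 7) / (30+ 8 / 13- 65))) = 121577295 / 3692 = 32929.93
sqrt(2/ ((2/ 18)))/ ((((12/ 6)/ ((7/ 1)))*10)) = 21*sqrt(2)/ 20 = 1.48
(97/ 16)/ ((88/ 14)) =679/ 704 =0.96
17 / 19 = 0.89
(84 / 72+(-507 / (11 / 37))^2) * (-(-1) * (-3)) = -2111401333 / 242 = -8724798.90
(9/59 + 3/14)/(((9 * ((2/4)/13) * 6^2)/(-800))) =-262600/11151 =-23.55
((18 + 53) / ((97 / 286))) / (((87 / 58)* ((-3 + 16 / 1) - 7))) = 20306 / 873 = 23.26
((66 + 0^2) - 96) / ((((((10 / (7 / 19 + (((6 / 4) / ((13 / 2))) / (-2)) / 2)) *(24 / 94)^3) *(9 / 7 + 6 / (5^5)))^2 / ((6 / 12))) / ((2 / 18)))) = -97227701194537361328125 / 27750051859183222652928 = -3.50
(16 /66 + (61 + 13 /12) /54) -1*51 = -353605 /7128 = -49.61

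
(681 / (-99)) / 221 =-0.03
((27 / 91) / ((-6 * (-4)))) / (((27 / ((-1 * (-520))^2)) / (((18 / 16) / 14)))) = 975 / 98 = 9.95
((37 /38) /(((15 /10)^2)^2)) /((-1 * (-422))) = 148 /324729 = 0.00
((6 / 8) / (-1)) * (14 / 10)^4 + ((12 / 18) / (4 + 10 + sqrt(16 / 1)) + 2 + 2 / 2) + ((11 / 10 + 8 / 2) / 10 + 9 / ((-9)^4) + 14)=6682747 / 455625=14.67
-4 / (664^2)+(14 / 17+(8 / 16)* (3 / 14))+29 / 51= 58997039 / 39349968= 1.50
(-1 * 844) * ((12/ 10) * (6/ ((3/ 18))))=-182304/ 5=-36460.80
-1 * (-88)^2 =-7744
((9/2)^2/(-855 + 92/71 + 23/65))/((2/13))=-4859595/31505696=-0.15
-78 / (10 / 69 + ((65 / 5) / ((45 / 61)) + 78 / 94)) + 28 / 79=-137210173 / 35733596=-3.84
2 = 2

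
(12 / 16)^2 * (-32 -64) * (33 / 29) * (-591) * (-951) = -1001557062 / 29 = -34536450.41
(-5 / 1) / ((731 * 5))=-1 / 731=-0.00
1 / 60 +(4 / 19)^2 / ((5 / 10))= 2281 / 21660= 0.11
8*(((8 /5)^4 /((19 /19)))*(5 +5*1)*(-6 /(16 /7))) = -172032 /125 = -1376.26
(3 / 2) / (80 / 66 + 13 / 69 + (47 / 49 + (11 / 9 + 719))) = 334719 / 161241268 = 0.00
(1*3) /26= 3 /26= 0.12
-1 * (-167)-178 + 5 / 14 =-149 / 14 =-10.64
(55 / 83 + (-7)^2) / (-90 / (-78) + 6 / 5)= 29770 / 1411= 21.10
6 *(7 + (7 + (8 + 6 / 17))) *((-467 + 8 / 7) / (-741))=130440 / 1547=84.32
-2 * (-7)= 14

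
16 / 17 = 0.94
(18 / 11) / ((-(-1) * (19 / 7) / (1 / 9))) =14 / 209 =0.07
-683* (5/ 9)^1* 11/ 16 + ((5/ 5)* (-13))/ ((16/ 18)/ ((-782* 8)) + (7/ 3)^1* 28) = -17286125611/ 66213360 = -261.07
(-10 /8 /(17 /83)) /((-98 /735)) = 6225 /136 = 45.77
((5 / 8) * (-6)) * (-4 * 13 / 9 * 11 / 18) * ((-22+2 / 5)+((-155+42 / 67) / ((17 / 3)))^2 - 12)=219078110537 / 23351778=9381.65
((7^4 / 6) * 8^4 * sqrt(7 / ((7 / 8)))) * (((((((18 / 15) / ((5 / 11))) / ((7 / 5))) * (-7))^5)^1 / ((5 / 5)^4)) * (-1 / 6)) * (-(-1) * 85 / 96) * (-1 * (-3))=822494881919.76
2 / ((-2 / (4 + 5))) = -9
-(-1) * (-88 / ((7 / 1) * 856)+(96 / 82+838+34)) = 26813749 / 30709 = 873.16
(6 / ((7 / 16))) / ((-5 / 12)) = -1152 / 35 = -32.91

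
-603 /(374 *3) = -201 /374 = -0.54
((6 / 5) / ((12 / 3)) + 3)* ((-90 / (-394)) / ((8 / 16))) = 1.51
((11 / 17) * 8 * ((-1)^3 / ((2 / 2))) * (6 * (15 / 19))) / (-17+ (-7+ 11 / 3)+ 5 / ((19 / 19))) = 11880 / 7429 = 1.60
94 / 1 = 94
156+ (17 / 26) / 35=141977 / 910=156.02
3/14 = 0.21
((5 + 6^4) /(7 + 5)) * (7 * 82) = 373387 /6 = 62231.17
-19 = -19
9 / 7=1.29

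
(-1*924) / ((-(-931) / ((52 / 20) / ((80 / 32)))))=-3432 / 3325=-1.03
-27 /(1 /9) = -243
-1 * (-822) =822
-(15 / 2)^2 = -225 / 4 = -56.25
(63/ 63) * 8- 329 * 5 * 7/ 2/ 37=-10923/ 74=-147.61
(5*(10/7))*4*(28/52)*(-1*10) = -2000/13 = -153.85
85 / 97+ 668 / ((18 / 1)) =33163 / 873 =37.99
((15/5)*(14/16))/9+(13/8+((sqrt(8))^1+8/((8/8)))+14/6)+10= 2*sqrt(2)+89/4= 25.08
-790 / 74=-395 / 37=-10.68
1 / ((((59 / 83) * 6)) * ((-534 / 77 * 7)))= -913 / 189036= -0.00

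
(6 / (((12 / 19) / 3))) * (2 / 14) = 57 / 14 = 4.07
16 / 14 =8 / 7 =1.14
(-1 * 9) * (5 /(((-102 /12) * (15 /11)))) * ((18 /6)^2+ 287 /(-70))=1617 /85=19.02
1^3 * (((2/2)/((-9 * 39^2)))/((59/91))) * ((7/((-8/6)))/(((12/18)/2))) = 49/27612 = 0.00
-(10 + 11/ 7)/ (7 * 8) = -81/ 392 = -0.21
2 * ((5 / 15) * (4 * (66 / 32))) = 11 / 2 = 5.50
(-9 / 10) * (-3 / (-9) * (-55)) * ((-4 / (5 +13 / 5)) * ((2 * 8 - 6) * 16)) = -26400 / 19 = -1389.47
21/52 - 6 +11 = 281/52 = 5.40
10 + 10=20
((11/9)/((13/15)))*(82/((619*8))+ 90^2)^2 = 22122580475648455/239092464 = 92527301.39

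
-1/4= -0.25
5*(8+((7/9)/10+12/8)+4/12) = 446/9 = 49.56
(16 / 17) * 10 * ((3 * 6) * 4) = 11520 / 17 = 677.65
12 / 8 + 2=7 / 2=3.50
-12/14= -6/7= -0.86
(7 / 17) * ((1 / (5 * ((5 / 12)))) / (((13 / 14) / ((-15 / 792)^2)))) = 49 / 641784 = 0.00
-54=-54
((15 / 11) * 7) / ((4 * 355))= 21 / 3124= 0.01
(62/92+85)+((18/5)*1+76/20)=21407/230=93.07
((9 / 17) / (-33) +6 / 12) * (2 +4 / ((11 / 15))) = 7421 / 2057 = 3.61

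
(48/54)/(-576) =-1/648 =-0.00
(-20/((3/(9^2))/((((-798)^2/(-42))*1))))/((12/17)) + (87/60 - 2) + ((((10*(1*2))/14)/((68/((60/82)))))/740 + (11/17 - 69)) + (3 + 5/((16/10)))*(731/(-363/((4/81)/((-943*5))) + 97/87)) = 126273000890008235127219/10886672392377845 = 11598861.10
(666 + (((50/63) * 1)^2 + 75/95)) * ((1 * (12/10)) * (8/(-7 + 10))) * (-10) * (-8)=12884674816/75411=170859.35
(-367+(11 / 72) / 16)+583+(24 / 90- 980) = -4399049 / 5760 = -763.72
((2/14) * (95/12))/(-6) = -95/504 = -0.19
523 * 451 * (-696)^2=114260655168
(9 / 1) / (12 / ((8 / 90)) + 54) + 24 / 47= 551 / 987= 0.56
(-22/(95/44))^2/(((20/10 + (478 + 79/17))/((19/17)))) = 85184/355775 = 0.24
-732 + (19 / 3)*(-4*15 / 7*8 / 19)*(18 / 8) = -5484 / 7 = -783.43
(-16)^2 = 256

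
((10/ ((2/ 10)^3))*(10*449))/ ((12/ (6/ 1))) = 2806250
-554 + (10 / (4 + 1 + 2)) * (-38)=-4258 / 7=-608.29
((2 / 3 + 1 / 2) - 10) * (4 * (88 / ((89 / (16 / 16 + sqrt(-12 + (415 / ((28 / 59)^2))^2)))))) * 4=-2332 * sqrt(2086905122353) / 13083 - 37312 / 267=-257636.97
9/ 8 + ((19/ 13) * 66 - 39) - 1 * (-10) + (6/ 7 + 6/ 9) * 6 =56587/ 728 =77.73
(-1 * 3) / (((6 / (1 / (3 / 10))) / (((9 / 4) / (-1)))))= 15 / 4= 3.75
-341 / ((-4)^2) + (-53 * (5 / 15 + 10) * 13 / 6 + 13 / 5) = -867833 / 720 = -1205.32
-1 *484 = -484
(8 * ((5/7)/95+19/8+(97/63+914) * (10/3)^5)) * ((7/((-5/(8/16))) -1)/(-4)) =1281010.13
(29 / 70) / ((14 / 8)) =0.24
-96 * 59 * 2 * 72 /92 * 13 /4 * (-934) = 618950592 /23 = 26910895.30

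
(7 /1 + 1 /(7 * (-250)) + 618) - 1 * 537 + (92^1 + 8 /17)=5368983 /29750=180.47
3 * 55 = 165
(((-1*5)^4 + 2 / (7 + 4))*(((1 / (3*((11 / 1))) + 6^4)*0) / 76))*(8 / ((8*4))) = 0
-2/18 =-1/9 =-0.11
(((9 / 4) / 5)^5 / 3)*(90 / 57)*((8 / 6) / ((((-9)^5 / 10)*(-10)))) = 1 / 4560000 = 0.00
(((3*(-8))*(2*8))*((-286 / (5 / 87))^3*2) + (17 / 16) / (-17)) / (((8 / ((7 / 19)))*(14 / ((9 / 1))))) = 1703646829519403931 / 608000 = 2802050706446.39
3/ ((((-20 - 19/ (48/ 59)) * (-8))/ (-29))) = -522/ 2081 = -0.25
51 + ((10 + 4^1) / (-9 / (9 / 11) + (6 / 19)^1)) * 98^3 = -35763817 / 29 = -1233235.07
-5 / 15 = -1 / 3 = -0.33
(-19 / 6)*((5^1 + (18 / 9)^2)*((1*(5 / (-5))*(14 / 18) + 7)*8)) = -4256 / 3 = -1418.67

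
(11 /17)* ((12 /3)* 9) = 396 /17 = 23.29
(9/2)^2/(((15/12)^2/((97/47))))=31428/1175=26.75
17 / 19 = 0.89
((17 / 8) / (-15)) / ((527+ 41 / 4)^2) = -34 / 69273015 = -0.00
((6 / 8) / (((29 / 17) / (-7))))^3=-45499293 / 1560896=-29.15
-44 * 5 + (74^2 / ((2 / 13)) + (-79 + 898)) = 36193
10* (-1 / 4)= -5 / 2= -2.50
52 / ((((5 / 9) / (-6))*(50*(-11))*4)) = 0.26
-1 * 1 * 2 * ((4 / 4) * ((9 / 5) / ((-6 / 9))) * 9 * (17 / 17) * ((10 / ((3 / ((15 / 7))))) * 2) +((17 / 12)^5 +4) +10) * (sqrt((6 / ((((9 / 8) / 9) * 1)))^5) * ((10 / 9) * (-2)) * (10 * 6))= -456269780000 * sqrt(3) / 567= -1393796192.10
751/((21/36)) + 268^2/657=6423652/4599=1396.75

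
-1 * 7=-7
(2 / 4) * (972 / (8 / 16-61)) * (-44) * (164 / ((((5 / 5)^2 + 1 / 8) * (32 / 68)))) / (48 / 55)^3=10542125 / 64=164720.70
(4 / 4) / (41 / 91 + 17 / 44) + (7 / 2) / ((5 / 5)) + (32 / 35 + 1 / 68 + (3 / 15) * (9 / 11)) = 101546441 / 17545836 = 5.79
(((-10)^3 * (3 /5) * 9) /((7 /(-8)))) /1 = 43200 /7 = 6171.43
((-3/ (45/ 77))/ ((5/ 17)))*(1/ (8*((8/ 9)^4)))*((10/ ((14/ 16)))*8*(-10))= 408969/ 128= 3195.07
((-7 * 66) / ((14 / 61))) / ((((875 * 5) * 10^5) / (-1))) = 2013 / 437500000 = 0.00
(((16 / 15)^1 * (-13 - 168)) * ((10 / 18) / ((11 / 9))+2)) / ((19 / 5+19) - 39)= 2896 / 99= 29.25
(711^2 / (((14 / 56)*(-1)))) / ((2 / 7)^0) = -2022084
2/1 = 2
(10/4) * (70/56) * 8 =25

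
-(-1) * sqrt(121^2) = 121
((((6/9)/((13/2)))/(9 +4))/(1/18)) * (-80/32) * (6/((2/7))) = -1260/169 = -7.46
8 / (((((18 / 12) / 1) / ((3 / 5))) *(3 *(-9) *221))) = -16 / 29835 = -0.00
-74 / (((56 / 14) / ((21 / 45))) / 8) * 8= -8288 / 15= -552.53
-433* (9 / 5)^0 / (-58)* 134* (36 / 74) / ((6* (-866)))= -0.09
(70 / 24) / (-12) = -35 / 144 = -0.24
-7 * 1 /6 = -7 /6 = -1.17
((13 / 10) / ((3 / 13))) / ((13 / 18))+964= 4859 / 5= 971.80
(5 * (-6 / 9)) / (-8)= 0.42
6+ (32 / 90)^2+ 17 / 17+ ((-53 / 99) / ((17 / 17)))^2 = 1816376 / 245025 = 7.41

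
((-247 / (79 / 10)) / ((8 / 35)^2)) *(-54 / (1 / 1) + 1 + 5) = 28725.47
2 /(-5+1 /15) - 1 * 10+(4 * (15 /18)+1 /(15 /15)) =-674 /111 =-6.07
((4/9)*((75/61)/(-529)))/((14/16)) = -800/677649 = -0.00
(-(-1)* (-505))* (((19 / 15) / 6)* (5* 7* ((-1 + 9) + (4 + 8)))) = -671650 / 9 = -74627.78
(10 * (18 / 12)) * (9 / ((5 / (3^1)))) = 81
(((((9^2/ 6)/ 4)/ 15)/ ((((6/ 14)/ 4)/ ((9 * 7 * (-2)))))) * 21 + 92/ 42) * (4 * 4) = -9331408/ 105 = -88870.55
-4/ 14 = -2/ 7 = -0.29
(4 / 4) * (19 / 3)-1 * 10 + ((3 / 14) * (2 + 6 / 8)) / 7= -4213 / 1176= -3.58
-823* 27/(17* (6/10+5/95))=-2110995/1054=-2002.84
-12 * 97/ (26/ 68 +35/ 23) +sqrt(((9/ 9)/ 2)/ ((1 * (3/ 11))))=-910248/ 1489 +sqrt(66)/ 6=-609.96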